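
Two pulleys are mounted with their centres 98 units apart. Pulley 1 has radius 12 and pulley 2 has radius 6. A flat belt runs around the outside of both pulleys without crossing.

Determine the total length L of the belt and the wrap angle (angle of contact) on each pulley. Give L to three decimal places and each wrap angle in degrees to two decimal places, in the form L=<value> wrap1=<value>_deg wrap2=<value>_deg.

L=252.916 wrap1=187.02_deg wrap2=172.98_deg

open belt: β = asin((r2−r1)/C) = asin(-6/98) = -3.5101°
wrap1 = π − 2β = 187.0202°
wrap2 = π + 2β = 172.9798°
tangent length = C·cosβ = 97.8162
L = r1·wrap1 + r2·wrap2 + 2·C·cosβ = 12·3.2641 + 6·3.0191 + 2·97.8162 = 252.9161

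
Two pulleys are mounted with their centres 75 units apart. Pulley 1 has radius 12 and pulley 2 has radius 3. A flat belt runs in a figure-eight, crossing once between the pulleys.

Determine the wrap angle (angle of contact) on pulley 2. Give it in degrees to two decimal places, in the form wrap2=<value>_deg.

wrap2=203.07_deg

crossed belt: β = asin((r1+r2)/C) = asin(15/75) = 11.5370°
wrap1 = wrap2 = π + 2β = 203.0739°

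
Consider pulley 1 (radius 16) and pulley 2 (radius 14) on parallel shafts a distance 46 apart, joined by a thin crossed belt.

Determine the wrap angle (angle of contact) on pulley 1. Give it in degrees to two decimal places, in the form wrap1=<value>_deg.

wrap1=261.41_deg

crossed belt: β = asin((r1+r2)/C) = asin(30/46) = 40.7057°
wrap1 = wrap2 = π + 2β = 261.4114°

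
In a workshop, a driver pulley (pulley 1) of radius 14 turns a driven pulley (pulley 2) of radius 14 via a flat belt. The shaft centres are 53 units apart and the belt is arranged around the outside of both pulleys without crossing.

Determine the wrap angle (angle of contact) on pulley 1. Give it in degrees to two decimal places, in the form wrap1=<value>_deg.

open belt: β = asin((r2−r1)/C) = asin(0/53) = 0.0000°
wrap1 = π − 2β = 180.0000°
wrap2 = π + 2β = 180.0000°

wrap1=180.00_deg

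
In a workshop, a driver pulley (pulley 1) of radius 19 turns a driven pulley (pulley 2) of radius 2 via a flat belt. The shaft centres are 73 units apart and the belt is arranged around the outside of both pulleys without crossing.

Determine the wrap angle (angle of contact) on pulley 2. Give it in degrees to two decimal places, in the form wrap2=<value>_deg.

open belt: β = asin((r2−r1)/C) = asin(-17/73) = -13.4665°
wrap1 = π − 2β = 206.9330°
wrap2 = π + 2β = 153.0670°

wrap2=153.07_deg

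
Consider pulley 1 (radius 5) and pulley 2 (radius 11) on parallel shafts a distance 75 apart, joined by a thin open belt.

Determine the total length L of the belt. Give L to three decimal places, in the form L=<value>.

open belt: β = asin((r2−r1)/C) = asin(6/75) = 4.5886°
wrap1 = π − 2β = 170.8229°
wrap2 = π + 2β = 189.1771°
tangent length = C·cosβ = 74.7596
L = r1·wrap1 + r2·wrap2 + 2·C·cosβ = 5·2.9814 + 11·3.3018 + 2·74.7596 = 200.7457

L=200.746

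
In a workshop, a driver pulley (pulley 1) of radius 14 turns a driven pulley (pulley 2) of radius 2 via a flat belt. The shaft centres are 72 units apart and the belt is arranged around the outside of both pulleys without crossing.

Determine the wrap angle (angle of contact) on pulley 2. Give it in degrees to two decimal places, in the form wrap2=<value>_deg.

open belt: β = asin((r2−r1)/C) = asin(-12/72) = -9.5941°
wrap1 = π − 2β = 199.1881°
wrap2 = π + 2β = 160.8119°

wrap2=160.81_deg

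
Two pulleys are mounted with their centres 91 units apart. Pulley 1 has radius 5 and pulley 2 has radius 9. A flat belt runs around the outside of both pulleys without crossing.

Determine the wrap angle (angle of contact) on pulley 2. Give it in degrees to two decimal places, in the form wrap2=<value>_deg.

wrap2=185.04_deg

open belt: β = asin((r2−r1)/C) = asin(4/91) = 2.5193°
wrap1 = π − 2β = 174.9614°
wrap2 = π + 2β = 185.0386°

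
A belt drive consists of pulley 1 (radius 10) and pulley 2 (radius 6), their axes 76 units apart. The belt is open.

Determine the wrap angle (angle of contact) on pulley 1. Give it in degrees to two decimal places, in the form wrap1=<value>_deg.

open belt: β = asin((r2−r1)/C) = asin(-4/76) = -3.0170°
wrap1 = π − 2β = 186.0339°
wrap2 = π + 2β = 173.9661°

wrap1=186.03_deg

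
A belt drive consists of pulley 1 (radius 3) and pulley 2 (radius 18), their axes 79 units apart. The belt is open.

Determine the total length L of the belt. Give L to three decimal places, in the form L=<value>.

L=226.830

open belt: β = asin((r2−r1)/C) = asin(15/79) = 10.9454°
wrap1 = π − 2β = 158.1092°
wrap2 = π + 2β = 201.8908°
tangent length = C·cosβ = 77.5629
L = r1·wrap1 + r2·wrap2 + 2·C·cosβ = 3·2.7595 + 18·3.5237 + 2·77.5629 = 226.8302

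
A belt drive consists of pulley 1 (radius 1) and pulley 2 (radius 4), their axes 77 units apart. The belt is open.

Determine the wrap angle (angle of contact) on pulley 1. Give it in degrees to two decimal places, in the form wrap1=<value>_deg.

open belt: β = asin((r2−r1)/C) = asin(3/77) = 2.2329°
wrap1 = π − 2β = 175.5343°
wrap2 = π + 2β = 184.4657°

wrap1=175.53_deg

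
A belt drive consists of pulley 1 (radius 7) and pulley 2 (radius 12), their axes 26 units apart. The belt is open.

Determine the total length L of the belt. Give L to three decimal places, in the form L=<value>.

L=112.655

open belt: β = asin((r2−r1)/C) = asin(5/26) = 11.0875°
wrap1 = π − 2β = 157.8250°
wrap2 = π + 2β = 202.1750°
tangent length = C·cosβ = 25.5147
L = r1·wrap1 + r2·wrap2 + 2·C·cosβ = 7·2.7546 + 12·3.5286 + 2·25.5147 = 112.6548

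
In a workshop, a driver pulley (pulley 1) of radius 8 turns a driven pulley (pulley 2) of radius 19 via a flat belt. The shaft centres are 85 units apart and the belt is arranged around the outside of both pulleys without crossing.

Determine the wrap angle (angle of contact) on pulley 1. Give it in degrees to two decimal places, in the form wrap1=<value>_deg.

open belt: β = asin((r2−r1)/C) = asin(11/85) = 7.4356°
wrap1 = π − 2β = 165.1288°
wrap2 = π + 2β = 194.8712°

wrap1=165.13_deg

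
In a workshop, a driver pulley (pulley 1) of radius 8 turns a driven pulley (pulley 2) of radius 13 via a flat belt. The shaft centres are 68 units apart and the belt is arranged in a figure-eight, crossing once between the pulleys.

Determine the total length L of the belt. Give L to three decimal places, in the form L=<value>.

crossed belt: β = asin((r1+r2)/C) = asin(21/68) = 17.9883°
wrap1 = wrap2 = π + 2β = 215.9767°
tangent length = C·cosβ = 64.6761
L = (r1+r2)·wrap + 2·C·cosβ = 21·3.7695 + 2·64.6761 = 208.5118

L=208.512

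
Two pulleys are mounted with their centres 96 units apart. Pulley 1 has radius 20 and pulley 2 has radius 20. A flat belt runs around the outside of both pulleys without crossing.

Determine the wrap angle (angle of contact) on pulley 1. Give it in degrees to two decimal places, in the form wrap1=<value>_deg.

wrap1=180.00_deg

open belt: β = asin((r2−r1)/C) = asin(0/96) = 0.0000°
wrap1 = π − 2β = 180.0000°
wrap2 = π + 2β = 180.0000°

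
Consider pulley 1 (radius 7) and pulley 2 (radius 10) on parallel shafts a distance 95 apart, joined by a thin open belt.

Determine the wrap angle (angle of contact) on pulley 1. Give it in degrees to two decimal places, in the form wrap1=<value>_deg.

wrap1=176.38_deg

open belt: β = asin((r2−r1)/C) = asin(3/95) = 1.8096°
wrap1 = π − 2β = 176.3807°
wrap2 = π + 2β = 183.6193°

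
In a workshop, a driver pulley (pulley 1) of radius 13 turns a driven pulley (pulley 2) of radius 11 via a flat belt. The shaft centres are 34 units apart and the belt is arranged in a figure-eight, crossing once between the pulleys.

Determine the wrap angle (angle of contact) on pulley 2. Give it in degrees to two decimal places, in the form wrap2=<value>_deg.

crossed belt: β = asin((r1+r2)/C) = asin(24/34) = 44.9009°
wrap1 = wrap2 = π + 2β = 269.8017°

wrap2=269.80_deg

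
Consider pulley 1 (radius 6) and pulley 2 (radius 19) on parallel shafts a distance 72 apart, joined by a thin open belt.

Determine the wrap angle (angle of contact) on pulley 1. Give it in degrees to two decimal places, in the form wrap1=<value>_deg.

wrap1=159.20_deg

open belt: β = asin((r2−r1)/C) = asin(13/72) = 10.4021°
wrap1 = π − 2β = 159.1958°
wrap2 = π + 2β = 200.8042°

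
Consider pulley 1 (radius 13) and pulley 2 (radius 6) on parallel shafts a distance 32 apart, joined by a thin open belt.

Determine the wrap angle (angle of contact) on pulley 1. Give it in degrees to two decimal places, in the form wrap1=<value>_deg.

open belt: β = asin((r2−r1)/C) = asin(-7/32) = -12.6356°
wrap1 = π − 2β = 205.2713°
wrap2 = π + 2β = 154.7287°

wrap1=205.27_deg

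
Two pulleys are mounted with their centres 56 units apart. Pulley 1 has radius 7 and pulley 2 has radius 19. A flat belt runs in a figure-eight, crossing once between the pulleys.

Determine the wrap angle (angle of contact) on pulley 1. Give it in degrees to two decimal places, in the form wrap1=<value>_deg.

wrap1=235.33_deg

crossed belt: β = asin((r1+r2)/C) = asin(26/56) = 27.6640°
wrap1 = wrap2 = π + 2β = 235.3280°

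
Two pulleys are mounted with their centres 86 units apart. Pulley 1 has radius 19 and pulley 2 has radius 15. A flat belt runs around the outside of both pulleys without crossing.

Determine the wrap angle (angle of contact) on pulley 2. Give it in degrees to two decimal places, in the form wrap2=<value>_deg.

open belt: β = asin((r2−r1)/C) = asin(-4/86) = -2.6659°
wrap1 = π − 2β = 185.3318°
wrap2 = π + 2β = 174.6682°

wrap2=174.67_deg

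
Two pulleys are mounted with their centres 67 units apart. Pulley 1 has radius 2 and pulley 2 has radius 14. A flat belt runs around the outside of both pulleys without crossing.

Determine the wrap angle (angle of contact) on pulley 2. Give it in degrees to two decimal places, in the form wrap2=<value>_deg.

wrap2=200.64_deg

open belt: β = asin((r2−r1)/C) = asin(12/67) = 10.3176°
wrap1 = π − 2β = 159.3648°
wrap2 = π + 2β = 200.6352°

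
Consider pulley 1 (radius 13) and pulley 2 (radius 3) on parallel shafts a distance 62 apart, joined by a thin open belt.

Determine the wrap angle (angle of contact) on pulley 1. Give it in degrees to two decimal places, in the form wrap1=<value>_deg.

wrap1=198.56_deg

open belt: β = asin((r2−r1)/C) = asin(-10/62) = -9.2818°
wrap1 = π − 2β = 198.5636°
wrap2 = π + 2β = 161.4364°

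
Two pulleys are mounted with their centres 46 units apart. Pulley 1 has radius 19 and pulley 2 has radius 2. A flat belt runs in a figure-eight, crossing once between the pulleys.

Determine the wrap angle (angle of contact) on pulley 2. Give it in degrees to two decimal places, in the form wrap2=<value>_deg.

crossed belt: β = asin((r1+r2)/C) = asin(21/46) = 27.1629°
wrap1 = wrap2 = π + 2β = 234.3258°

wrap2=234.33_deg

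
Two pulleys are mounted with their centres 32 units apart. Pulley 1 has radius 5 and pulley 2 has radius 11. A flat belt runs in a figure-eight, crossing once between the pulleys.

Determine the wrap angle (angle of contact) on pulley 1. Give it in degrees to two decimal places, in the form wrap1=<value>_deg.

wrap1=240.00_deg

crossed belt: β = asin((r1+r2)/C) = asin(16/32) = 30.0000°
wrap1 = wrap2 = π + 2β = 240.0000°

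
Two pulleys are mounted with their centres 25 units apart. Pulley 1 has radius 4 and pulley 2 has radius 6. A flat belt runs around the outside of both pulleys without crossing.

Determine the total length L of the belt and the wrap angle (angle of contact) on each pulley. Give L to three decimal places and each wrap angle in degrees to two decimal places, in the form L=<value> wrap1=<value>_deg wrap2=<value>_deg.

L=81.576 wrap1=170.82_deg wrap2=189.18_deg

open belt: β = asin((r2−r1)/C) = asin(2/25) = 4.5886°
wrap1 = π − 2β = 170.8229°
wrap2 = π + 2β = 189.1771°
tangent length = C·cosβ = 24.9199
L = r1·wrap1 + r2·wrap2 + 2·C·cosβ = 4·2.9814 + 6·3.3018 + 2·24.9199 = 81.5760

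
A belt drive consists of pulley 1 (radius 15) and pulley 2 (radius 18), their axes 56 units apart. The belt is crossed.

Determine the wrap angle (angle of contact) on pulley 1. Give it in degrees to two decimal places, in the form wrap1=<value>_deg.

wrap1=252.21_deg

crossed belt: β = asin((r1+r2)/C) = asin(33/56) = 36.1063°
wrap1 = wrap2 = π + 2β = 252.2127°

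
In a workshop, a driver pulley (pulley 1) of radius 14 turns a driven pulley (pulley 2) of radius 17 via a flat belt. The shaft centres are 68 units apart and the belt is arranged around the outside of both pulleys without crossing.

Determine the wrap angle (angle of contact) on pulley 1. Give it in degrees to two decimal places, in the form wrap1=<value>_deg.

wrap1=174.94_deg

open belt: β = asin((r2−r1)/C) = asin(3/68) = 2.5286°
wrap1 = π − 2β = 174.9428°
wrap2 = π + 2β = 185.0572°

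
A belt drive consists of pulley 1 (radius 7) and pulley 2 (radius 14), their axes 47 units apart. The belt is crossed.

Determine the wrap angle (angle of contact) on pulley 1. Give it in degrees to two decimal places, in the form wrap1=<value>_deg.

wrap1=233.08_deg

crossed belt: β = asin((r1+r2)/C) = asin(21/47) = 26.5391°
wrap1 = wrap2 = π + 2β = 233.0782°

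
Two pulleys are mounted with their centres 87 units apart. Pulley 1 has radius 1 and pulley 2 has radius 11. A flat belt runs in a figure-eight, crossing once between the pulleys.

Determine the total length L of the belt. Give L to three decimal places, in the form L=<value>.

L=213.357

crossed belt: β = asin((r1+r2)/C) = asin(12/87) = 7.9281°
wrap1 = wrap2 = π + 2β = 195.8563°
tangent length = C·cosβ = 86.1684
L = (r1+r2)·wrap + 2·C·cosβ = 12·3.4183 + 2·86.1684 = 213.3569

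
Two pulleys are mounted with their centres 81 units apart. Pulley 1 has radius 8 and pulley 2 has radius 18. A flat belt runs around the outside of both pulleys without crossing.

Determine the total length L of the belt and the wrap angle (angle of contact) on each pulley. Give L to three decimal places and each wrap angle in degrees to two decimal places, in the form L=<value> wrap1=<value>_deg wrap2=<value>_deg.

open belt: β = asin((r2−r1)/C) = asin(10/81) = 7.0916°
wrap1 = π − 2β = 165.8167°
wrap2 = π + 2β = 194.1833°
tangent length = C·cosβ = 80.3803
L = r1·wrap1 + r2·wrap2 + 2·C·cosβ = 8·2.8940 + 18·3.3891 + 2·80.3803 = 244.9176

L=244.918 wrap1=165.82_deg wrap2=194.18_deg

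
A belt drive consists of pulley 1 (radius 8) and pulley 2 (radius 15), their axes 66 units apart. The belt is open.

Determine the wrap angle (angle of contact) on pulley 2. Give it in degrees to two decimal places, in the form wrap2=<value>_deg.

open belt: β = asin((r2−r1)/C) = asin(7/66) = 6.0883°
wrap1 = π − 2β = 167.8234°
wrap2 = π + 2β = 192.1766°

wrap2=192.18_deg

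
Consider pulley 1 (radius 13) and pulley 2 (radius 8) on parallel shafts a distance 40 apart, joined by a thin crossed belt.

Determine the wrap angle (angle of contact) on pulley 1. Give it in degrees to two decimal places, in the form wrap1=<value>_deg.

crossed belt: β = asin((r1+r2)/C) = asin(21/40) = 31.6682°
wrap1 = wrap2 = π + 2β = 243.3365°

wrap1=243.34_deg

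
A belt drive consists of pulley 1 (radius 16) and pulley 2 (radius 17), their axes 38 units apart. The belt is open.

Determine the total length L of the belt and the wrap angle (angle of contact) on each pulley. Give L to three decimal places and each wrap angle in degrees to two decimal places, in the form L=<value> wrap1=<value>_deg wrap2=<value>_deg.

L=179.699 wrap1=176.98_deg wrap2=183.02_deg

open belt: β = asin((r2−r1)/C) = asin(1/38) = 1.5080°
wrap1 = π − 2β = 176.9841°
wrap2 = π + 2β = 183.0159°
tangent length = C·cosβ = 37.9868
L = r1·wrap1 + r2·wrap2 + 2·C·cosβ = 16·3.0890 + 17·3.1942 + 2·37.9868 = 179.6989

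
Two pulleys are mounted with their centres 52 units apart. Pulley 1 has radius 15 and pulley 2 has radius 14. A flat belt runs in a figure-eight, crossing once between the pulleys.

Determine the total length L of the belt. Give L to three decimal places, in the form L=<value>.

crossed belt: β = asin((r1+r2)/C) = asin(29/52) = 33.8964°
wrap1 = wrap2 = π + 2β = 247.7927°
tangent length = C·cosβ = 43.1625
L = (r1+r2)·wrap + 2·C·cosβ = 29·4.3248 + 2·43.1625 = 211.7441

L=211.744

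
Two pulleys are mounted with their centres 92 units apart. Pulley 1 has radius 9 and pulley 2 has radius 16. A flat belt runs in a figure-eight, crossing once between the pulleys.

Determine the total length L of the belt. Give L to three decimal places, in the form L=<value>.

crossed belt: β = asin((r1+r2)/C) = asin(25/92) = 15.7678°
wrap1 = wrap2 = π + 2β = 211.5356°
tangent length = C·cosβ = 88.5381
L = (r1+r2)·wrap + 2·C·cosβ = 25·3.6920 + 2·88.5381 = 269.3761

L=269.376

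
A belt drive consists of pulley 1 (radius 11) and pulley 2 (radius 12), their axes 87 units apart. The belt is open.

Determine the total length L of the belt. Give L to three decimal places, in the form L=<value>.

L=246.268

open belt: β = asin((r2−r1)/C) = asin(1/87) = 0.6586°
wrap1 = π − 2β = 178.6828°
wrap2 = π + 2β = 181.3172°
tangent length = C·cosβ = 86.9943
L = r1·wrap1 + r2·wrap2 + 2·C·cosβ = 11·3.1186 + 12·3.1646 + 2·86.9943 = 246.2681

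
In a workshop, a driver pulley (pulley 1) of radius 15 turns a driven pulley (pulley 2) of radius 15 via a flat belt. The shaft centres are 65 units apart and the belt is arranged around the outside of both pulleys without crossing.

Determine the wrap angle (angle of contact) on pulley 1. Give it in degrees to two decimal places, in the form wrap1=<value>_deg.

wrap1=180.00_deg

open belt: β = asin((r2−r1)/C) = asin(0/65) = 0.0000°
wrap1 = π − 2β = 180.0000°
wrap2 = π + 2β = 180.0000°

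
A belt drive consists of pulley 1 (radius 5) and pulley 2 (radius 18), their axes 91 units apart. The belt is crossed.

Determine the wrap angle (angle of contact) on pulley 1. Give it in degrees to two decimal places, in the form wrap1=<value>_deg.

crossed belt: β = asin((r1+r2)/C) = asin(23/91) = 14.6401°
wrap1 = wrap2 = π + 2β = 209.2803°

wrap1=209.28_deg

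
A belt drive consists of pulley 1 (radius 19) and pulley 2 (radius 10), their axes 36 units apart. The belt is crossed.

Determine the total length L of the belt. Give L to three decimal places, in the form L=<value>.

L=188.091

crossed belt: β = asin((r1+r2)/C) = asin(29/36) = 53.6639°
wrap1 = wrap2 = π + 2β = 287.3279°
tangent length = C·cosβ = 21.3307
L = (r1+r2)·wrap + 2·C·cosβ = 29·5.0148 + 2·21.3307 = 188.0912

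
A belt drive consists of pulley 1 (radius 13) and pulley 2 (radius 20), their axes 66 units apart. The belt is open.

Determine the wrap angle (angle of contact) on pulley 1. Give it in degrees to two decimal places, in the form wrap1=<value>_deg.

open belt: β = asin((r2−r1)/C) = asin(7/66) = 6.0883°
wrap1 = π − 2β = 167.8234°
wrap2 = π + 2β = 192.1766°

wrap1=167.82_deg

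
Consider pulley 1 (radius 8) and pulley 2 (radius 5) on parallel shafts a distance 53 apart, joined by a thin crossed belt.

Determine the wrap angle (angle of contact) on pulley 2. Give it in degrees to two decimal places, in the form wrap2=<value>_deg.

crossed belt: β = asin((r1+r2)/C) = asin(13/53) = 14.1986°
wrap1 = wrap2 = π + 2β = 208.3971°

wrap2=208.40_deg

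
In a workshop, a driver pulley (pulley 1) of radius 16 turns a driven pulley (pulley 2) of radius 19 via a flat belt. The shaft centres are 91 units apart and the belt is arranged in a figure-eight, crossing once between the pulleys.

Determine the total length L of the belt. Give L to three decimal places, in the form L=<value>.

L=305.591

crossed belt: β = asin((r1+r2)/C) = asin(35/91) = 22.6199°
wrap1 = wrap2 = π + 2β = 225.2397°
tangent length = C·cosβ = 84.0000
L = (r1+r2)·wrap + 2·C·cosβ = 35·3.9312 + 2·84.0000 = 305.5911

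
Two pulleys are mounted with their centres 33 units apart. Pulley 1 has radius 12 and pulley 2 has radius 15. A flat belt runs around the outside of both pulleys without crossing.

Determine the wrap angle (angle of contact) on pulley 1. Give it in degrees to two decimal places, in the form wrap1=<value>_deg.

open belt: β = asin((r2−r1)/C) = asin(3/33) = 5.2159°
wrap1 = π − 2β = 169.5682°
wrap2 = π + 2β = 190.4318°

wrap1=169.57_deg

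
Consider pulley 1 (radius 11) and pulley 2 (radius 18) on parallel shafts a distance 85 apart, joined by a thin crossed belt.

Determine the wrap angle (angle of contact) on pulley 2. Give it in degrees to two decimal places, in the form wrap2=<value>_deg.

wrap2=219.90_deg

crossed belt: β = asin((r1+r2)/C) = asin(29/85) = 19.9486°
wrap1 = wrap2 = π + 2β = 219.8971°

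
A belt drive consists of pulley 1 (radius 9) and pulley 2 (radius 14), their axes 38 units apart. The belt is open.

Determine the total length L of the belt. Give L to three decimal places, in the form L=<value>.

open belt: β = asin((r2−r1)/C) = asin(5/38) = 7.5608°
wrap1 = π − 2β = 164.8783°
wrap2 = π + 2β = 195.1217°
tangent length = C·cosβ = 37.6696
L = r1·wrap1 + r2·wrap2 + 2·C·cosβ = 9·2.8777 + 14·3.4055 + 2·37.6696 = 148.9155

L=148.915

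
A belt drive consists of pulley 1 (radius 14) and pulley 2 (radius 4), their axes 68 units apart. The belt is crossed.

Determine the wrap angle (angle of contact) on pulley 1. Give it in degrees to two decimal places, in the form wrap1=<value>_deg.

crossed belt: β = asin((r1+r2)/C) = asin(18/68) = 15.3495°
wrap1 = wrap2 = π + 2β = 210.6990°

wrap1=210.70_deg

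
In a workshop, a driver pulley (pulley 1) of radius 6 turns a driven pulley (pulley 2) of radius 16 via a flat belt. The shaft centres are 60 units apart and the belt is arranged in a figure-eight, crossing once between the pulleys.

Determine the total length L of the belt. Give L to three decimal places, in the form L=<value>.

crossed belt: β = asin((r1+r2)/C) = asin(22/60) = 21.5102°
wrap1 = wrap2 = π + 2β = 223.0204°
tangent length = C·cosβ = 55.8211
L = (r1+r2)·wrap + 2·C·cosβ = 22·3.8924 + 2·55.8211 = 197.2760

L=197.276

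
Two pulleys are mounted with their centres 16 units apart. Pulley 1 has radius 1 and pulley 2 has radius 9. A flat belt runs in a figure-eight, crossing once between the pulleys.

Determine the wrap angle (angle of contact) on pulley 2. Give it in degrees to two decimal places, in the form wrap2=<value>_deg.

crossed belt: β = asin((r1+r2)/C) = asin(10/16) = 38.6822°
wrap1 = wrap2 = π + 2β = 257.3644°

wrap2=257.36_deg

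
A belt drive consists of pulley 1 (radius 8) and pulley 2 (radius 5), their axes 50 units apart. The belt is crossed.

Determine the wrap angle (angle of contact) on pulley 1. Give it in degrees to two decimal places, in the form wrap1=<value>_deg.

wrap1=210.14_deg

crossed belt: β = asin((r1+r2)/C) = asin(13/50) = 15.0701°
wrap1 = wrap2 = π + 2β = 210.1401°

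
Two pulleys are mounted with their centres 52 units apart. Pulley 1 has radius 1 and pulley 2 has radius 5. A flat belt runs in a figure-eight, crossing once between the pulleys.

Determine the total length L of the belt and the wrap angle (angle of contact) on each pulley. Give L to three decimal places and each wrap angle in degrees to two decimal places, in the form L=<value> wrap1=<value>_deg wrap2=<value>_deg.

L=123.543 wrap1=193.25_deg wrap2=193.25_deg

crossed belt: β = asin((r1+r2)/C) = asin(6/52) = 6.6258°
wrap1 = wrap2 = π + 2β = 193.2516°
tangent length = C·cosβ = 51.6527
L = (r1+r2)·wrap + 2·C·cosβ = 6·3.3729 + 2·51.6527 = 123.5426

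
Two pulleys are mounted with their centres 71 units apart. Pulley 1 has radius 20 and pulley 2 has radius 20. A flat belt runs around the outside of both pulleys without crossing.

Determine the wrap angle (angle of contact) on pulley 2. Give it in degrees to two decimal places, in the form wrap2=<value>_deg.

wrap2=180.00_deg

open belt: β = asin((r2−r1)/C) = asin(0/71) = 0.0000°
wrap1 = π − 2β = 180.0000°
wrap2 = π + 2β = 180.0000°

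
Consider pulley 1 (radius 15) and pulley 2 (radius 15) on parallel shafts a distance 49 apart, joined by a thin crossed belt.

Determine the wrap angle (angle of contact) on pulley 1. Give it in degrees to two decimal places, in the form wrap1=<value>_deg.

wrap1=255.50_deg

crossed belt: β = asin((r1+r2)/C) = asin(30/49) = 37.7520°
wrap1 = wrap2 = π + 2β = 255.5040°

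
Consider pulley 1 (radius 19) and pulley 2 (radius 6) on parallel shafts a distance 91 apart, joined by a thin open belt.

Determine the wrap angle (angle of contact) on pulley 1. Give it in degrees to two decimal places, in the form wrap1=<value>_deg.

wrap1=196.43_deg

open belt: β = asin((r2−r1)/C) = asin(-13/91) = -8.2132°
wrap1 = π − 2β = 196.4264°
wrap2 = π + 2β = 163.5736°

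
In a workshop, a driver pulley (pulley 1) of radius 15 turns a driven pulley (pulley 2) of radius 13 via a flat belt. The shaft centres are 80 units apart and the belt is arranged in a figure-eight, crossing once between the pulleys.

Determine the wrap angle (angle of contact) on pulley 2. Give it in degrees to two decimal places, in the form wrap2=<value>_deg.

wrap2=220.97_deg

crossed belt: β = asin((r1+r2)/C) = asin(28/80) = 20.4873°
wrap1 = wrap2 = π + 2β = 220.9746°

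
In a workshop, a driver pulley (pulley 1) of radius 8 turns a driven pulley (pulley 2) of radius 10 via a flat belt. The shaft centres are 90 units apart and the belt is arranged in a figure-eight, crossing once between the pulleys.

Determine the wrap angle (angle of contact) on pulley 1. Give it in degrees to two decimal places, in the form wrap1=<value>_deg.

wrap1=203.07_deg

crossed belt: β = asin((r1+r2)/C) = asin(18/90) = 11.5370°
wrap1 = wrap2 = π + 2β = 203.0739°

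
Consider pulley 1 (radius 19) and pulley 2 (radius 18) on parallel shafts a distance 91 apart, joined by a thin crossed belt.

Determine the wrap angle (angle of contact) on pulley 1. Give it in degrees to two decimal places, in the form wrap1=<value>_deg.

crossed belt: β = asin((r1+r2)/C) = asin(37/91) = 23.9910°
wrap1 = wrap2 = π + 2β = 227.9820°

wrap1=227.98_deg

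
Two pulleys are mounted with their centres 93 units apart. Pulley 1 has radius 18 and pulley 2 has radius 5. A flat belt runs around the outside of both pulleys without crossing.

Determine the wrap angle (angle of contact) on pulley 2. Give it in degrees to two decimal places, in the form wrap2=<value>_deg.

wrap2=163.93_deg

open belt: β = asin((r2−r1)/C) = asin(-13/93) = -8.0354°
wrap1 = π − 2β = 196.0708°
wrap2 = π + 2β = 163.9292°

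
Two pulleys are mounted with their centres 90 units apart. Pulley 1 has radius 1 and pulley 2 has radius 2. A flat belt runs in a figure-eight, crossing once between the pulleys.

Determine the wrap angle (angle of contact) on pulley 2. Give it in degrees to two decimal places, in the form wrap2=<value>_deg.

crossed belt: β = asin((r1+r2)/C) = asin(3/90) = 1.9102°
wrap1 = wrap2 = π + 2β = 183.8204°

wrap2=183.82_deg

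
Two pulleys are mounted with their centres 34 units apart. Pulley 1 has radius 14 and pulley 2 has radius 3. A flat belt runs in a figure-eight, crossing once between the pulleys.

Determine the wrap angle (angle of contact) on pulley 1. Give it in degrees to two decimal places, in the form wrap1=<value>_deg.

wrap1=240.00_deg

crossed belt: β = asin((r1+r2)/C) = asin(17/34) = 30.0000°
wrap1 = wrap2 = π + 2β = 240.0000°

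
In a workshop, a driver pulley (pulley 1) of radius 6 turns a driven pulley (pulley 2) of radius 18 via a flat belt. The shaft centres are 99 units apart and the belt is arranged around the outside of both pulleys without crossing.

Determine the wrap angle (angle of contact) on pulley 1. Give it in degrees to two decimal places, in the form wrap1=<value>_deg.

wrap1=166.08_deg

open belt: β = asin((r2−r1)/C) = asin(12/99) = 6.9621°
wrap1 = π − 2β = 166.0759°
wrap2 = π + 2β = 193.9241°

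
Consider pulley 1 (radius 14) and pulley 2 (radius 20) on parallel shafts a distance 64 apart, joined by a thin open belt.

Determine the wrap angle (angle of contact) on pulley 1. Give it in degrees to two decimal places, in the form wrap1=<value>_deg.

open belt: β = asin((r2−r1)/C) = asin(6/64) = 5.3794°
wrap1 = π − 2β = 169.2412°
wrap2 = π + 2β = 190.7588°

wrap1=169.24_deg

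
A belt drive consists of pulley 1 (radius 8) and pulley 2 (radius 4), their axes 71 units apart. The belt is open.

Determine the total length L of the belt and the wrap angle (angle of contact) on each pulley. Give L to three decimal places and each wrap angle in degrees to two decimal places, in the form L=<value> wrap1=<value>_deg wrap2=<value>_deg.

open belt: β = asin((r2−r1)/C) = asin(-4/71) = -3.2296°
wrap1 = π − 2β = 186.4593°
wrap2 = π + 2β = 173.5407°
tangent length = C·cosβ = 70.8872
L = r1·wrap1 + r2·wrap2 + 2·C·cosβ = 8·3.2543 + 4·3.0289 + 2·70.8872 = 179.9245

L=179.925 wrap1=186.46_deg wrap2=173.54_deg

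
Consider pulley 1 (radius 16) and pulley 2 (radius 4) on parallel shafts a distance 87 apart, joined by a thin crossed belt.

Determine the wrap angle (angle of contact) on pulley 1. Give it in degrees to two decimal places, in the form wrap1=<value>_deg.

wrap1=206.58_deg

crossed belt: β = asin((r1+r2)/C) = asin(20/87) = 13.2903°
wrap1 = wrap2 = π + 2β = 206.5806°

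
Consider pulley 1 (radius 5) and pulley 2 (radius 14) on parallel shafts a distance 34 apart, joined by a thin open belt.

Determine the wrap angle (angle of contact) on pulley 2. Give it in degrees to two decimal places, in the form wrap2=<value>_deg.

wrap2=210.70_deg

open belt: β = asin((r2−r1)/C) = asin(9/34) = 15.3495°
wrap1 = π − 2β = 149.3010°
wrap2 = π + 2β = 210.6990°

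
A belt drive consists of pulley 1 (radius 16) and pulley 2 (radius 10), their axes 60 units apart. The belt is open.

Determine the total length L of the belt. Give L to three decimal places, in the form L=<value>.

L=202.282

open belt: β = asin((r2−r1)/C) = asin(-6/60) = -5.7392°
wrap1 = π − 2β = 191.4783°
wrap2 = π + 2β = 168.5217°
tangent length = C·cosβ = 59.6992
L = r1·wrap1 + r2·wrap2 + 2·C·cosβ = 16·3.3419 + 10·2.9413 + 2·59.6992 = 202.2819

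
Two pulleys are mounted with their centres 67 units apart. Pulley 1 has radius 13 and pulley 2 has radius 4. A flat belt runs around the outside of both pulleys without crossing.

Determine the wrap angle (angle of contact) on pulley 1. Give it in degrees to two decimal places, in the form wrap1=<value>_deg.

wrap1=195.44_deg

open belt: β = asin((r2−r1)/C) = asin(-9/67) = -7.7198°
wrap1 = π − 2β = 195.4396°
wrap2 = π + 2β = 164.5604°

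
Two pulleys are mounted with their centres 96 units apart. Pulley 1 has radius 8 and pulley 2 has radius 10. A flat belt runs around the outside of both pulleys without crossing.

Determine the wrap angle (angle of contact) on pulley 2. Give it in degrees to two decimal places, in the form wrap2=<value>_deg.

open belt: β = asin((r2−r1)/C) = asin(2/96) = 1.1937°
wrap1 = π − 2β = 177.6125°
wrap2 = π + 2β = 182.3875°

wrap2=182.39_deg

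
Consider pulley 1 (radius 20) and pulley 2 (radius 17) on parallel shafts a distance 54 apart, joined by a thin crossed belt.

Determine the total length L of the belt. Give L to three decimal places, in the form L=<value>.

crossed belt: β = asin((r1+r2)/C) = asin(37/54) = 43.2502°
wrap1 = wrap2 = π + 2β = 266.5003°
tangent length = C·cosβ = 39.3319
L = (r1+r2)·wrap + 2·C·cosβ = 37·4.6513 + 2·39.3319 = 250.7623

L=250.762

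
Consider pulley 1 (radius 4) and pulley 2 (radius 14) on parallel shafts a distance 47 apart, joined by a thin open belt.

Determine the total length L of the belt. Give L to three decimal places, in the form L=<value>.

L=152.684

open belt: β = asin((r2−r1)/C) = asin(10/47) = 12.2845°
wrap1 = π − 2β = 155.4310°
wrap2 = π + 2β = 204.5690°
tangent length = C·cosβ = 45.9239
L = r1·wrap1 + r2·wrap2 + 2·C·cosβ = 4·2.7128 + 14·3.5704 + 2·45.9239 = 152.6845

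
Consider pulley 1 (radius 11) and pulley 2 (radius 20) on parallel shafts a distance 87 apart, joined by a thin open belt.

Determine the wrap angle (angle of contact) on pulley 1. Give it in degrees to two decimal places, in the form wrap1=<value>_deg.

open belt: β = asin((r2−r1)/C) = asin(9/87) = 5.9378°
wrap1 = π − 2β = 168.1245°
wrap2 = π + 2β = 191.8755°

wrap1=168.12_deg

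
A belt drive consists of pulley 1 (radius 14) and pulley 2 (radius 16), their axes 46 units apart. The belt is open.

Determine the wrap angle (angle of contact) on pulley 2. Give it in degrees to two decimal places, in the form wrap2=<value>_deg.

wrap2=184.98_deg

open belt: β = asin((r2−r1)/C) = asin(2/46) = 2.4919°
wrap1 = π − 2β = 175.0162°
wrap2 = π + 2β = 184.9838°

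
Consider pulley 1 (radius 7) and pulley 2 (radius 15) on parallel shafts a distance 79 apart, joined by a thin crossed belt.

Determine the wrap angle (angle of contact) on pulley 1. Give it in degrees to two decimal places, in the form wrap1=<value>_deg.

wrap1=212.34_deg

crossed belt: β = asin((r1+r2)/C) = asin(22/79) = 16.1696°
wrap1 = wrap2 = π + 2β = 212.3391°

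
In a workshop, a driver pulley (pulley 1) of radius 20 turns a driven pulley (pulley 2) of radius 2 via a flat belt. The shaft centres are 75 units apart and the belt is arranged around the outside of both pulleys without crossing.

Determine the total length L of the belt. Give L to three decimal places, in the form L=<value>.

open belt: β = asin((r2−r1)/C) = asin(-18/75) = -13.8865°
wrap1 = π − 2β = 207.7731°
wrap2 = π + 2β = 152.2269°
tangent length = C·cosβ = 72.8080
L = r1·wrap1 + r2·wrap2 + 2·C·cosβ = 20·3.6263 + 2·2.6569 + 2·72.8080 = 223.4561

L=223.456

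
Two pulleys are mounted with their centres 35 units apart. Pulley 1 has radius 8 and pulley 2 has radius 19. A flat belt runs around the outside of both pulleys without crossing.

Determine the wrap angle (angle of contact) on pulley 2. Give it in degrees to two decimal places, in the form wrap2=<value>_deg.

open belt: β = asin((r2−r1)/C) = asin(11/35) = 18.3177°
wrap1 = π − 2β = 143.3646°
wrap2 = π + 2β = 216.6354°

wrap2=216.64_deg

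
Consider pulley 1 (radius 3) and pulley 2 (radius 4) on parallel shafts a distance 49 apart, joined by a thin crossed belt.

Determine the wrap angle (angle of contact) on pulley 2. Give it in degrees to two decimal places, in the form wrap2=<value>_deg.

wrap2=196.43_deg

crossed belt: β = asin((r1+r2)/C) = asin(7/49) = 8.2132°
wrap1 = wrap2 = π + 2β = 196.4264°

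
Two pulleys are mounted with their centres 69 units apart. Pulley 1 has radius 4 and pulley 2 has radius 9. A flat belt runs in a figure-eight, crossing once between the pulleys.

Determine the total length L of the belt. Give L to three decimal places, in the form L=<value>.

L=181.297

crossed belt: β = asin((r1+r2)/C) = asin(13/69) = 10.8598°
wrap1 = wrap2 = π + 2β = 201.7195°
tangent length = C·cosβ = 67.7643
L = (r1+r2)·wrap + 2·C·cosβ = 13·3.5207 + 2·67.7643 = 181.2973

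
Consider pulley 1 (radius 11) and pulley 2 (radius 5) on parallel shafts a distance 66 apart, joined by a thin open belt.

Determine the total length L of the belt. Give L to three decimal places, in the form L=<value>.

L=182.811

open belt: β = asin((r2−r1)/C) = asin(-6/66) = -5.2159°
wrap1 = π − 2β = 190.4318°
wrap2 = π + 2β = 169.5682°
tangent length = C·cosβ = 65.7267
L = r1·wrap1 + r2·wrap2 + 2·C·cosβ = 11·3.3237 + 5·2.9595 + 2·65.7267 = 182.8113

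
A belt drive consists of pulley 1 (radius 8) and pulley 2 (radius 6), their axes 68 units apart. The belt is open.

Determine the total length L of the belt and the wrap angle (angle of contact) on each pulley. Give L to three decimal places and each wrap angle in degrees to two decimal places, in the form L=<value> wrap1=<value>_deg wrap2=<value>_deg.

open belt: β = asin((r2−r1)/C) = asin(-2/68) = -1.6854°
wrap1 = π − 2β = 183.3708°
wrap2 = π + 2β = 176.6292°
tangent length = C·cosβ = 67.9706
L = r1·wrap1 + r2·wrap2 + 2·C·cosβ = 8·3.2004 + 6·3.0828 + 2·67.9706 = 180.0411

L=180.041 wrap1=183.37_deg wrap2=176.63_deg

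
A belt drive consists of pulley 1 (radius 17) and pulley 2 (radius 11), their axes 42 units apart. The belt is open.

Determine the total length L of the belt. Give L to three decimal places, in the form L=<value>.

open belt: β = asin((r2−r1)/C) = asin(-6/42) = -8.2132°
wrap1 = π − 2β = 196.4264°
wrap2 = π + 2β = 163.5736°
tangent length = C·cosβ = 41.5692
L = r1·wrap1 + r2·wrap2 + 2·C·cosβ = 17·3.4283 + 11·2.8549 + 2·41.5692 = 172.8232

L=172.823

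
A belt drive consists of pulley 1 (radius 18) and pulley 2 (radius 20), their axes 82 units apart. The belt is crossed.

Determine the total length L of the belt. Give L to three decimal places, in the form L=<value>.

crossed belt: β = asin((r1+r2)/C) = asin(38/82) = 27.6077°
wrap1 = wrap2 = π + 2β = 235.2153°
tangent length = C·cosβ = 72.6636
L = (r1+r2)·wrap + 2·C·cosβ = 38·4.1053 + 2·72.6636 = 301.3279

L=301.328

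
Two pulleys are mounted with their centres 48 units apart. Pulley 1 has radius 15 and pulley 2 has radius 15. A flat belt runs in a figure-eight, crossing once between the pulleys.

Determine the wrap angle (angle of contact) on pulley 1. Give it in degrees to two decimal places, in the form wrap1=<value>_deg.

wrap1=257.36_deg

crossed belt: β = asin((r1+r2)/C) = asin(30/48) = 38.6822°
wrap1 = wrap2 = π + 2β = 257.3644°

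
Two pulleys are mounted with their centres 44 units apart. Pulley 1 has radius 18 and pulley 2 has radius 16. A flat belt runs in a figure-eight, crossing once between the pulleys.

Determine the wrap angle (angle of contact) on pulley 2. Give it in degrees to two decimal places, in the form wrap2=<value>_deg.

crossed belt: β = asin((r1+r2)/C) = asin(34/44) = 50.5994°
wrap1 = wrap2 = π + 2β = 281.1989°

wrap2=281.20_deg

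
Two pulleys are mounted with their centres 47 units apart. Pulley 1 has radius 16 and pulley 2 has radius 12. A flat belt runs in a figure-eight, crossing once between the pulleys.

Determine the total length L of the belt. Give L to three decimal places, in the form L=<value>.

crossed belt: β = asin((r1+r2)/C) = asin(28/47) = 36.5657°
wrap1 = wrap2 = π + 2β = 253.1315°
tangent length = C·cosβ = 37.7492
L = (r1+r2)·wrap + 2·C·cosβ = 28·4.4180 + 2·37.7492 = 199.2017

L=199.202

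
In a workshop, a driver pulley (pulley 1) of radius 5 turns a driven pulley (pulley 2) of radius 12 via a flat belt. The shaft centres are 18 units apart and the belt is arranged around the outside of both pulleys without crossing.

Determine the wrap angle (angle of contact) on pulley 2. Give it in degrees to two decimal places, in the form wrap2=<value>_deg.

open belt: β = asin((r2−r1)/C) = asin(7/18) = 22.8854°
wrap1 = π − 2β = 134.2292°
wrap2 = π + 2β = 225.7708°

wrap2=225.77_deg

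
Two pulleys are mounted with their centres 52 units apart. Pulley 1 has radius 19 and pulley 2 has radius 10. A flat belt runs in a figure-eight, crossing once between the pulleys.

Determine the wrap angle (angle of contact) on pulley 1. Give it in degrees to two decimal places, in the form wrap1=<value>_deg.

crossed belt: β = asin((r1+r2)/C) = asin(29/52) = 33.8964°
wrap1 = wrap2 = π + 2β = 247.7927°

wrap1=247.79_deg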